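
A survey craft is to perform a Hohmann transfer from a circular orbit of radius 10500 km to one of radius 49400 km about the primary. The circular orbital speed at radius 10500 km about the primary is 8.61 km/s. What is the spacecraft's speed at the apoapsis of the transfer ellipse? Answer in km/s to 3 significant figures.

v = 2.35 km/s

From the circular-orbit relation v² = μ/r at r = 10500 km: μ = v²r = (8.61)² × 10500 = 7.78387×10^5 km³/s².
Semi-major axis of the transfer orbit: a_t = (10500 + 49400)/2 = 29950 km.
At apoapsis, r = 49400 km.
From the vis-viva equation, v = √[μ(2/r − 1/a_t)] = 2.350 km/s.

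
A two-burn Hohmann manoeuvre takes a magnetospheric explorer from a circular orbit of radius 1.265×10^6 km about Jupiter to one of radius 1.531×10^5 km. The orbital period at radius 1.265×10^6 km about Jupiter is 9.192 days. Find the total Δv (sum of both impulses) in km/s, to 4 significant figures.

From Kepler's third law T² = 4π²r³/μ at r = 1.265×10^6 km, T = 9.192 days = 9.192 × 86400 s = 7.941888×10^5 s: μ = 4π²r³/T² = 1.26702×10^8 km³/s².
The Hohmann ellipse has a_t = (r₁ + r₂)/2 = 7.0905×10^5 km.
Circular speed at r₁: v₁ = √(μ/r₁) = √(1.26702×10^8/1.265×10^6) = 10.008 km/s.
Transfer-orbit speed at r₁ (vis-viva): v_a = √[μ(2/r₁ − 1/a_t)] = 4.6505 km/s.
First burn Δv₁ = |v_a − v₁| = 5.3575 km/s.
Circular speed at r₂: v₂ = √(μ/r₂) = 28.76764 km/s.
Transfer-orbit speed at r₂: v_p = √[μ(2/r₂ − 1/a_t)] = 38.42476 km/s.
Second burn Δv₂ = |v₂ − v_p| = 9.6571 km/s.
Δv = Δv₁ + Δv₂ = 5.3575 + 9.6571 = 15.01 km/s.

Δv = 15.01 km/s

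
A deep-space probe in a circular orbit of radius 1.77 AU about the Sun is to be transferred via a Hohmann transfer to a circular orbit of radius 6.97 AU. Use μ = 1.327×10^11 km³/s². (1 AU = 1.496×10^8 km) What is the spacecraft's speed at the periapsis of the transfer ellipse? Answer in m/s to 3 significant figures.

v = 28300 m/s

In km: r₁ = 1.77 × 1.496×10^8 = 2.64792×10^8 km; r₂ = 6.97 × 1.496×10^8 = 1.042712×10^9 km.
Semi-major axis of the transfer orbit: a_t = (2.64792×10^8 + 1.042712×10^9)/2 = 6.53752×10^8 km.
The periapsis of the transfer ellipse is at r = 2.64792×10^8 km.
From the vis-viva equation, v = √[μ(2/r − 1/a_t)] = 28.27 km/s.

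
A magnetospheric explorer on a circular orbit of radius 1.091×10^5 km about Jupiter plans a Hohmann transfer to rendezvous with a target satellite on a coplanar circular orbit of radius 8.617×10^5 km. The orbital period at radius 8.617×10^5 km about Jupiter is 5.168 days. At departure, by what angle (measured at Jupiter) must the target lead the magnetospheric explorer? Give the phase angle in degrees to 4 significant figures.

From Kepler's third law T² = 4π²r³/μ at r = 8.617×10^5 km, T = 5.168 days = 5.168 × 86400 s = 4.465152×10^5 s: μ = 4π²r³/T² = 1.26694×10^8 km³/s².
Semi-major axis of the transfer orbit: a_t = (1.091×10^5 + 8.617×10^5)/2 = 4.854×10^5 km.
Transfer time t = π√(a_t³/μ) = 94389 s.
The target's mean motion on its circular orbit is ω₂ = √(μ/r₂³) = 1.4072×10^-5 rad/s.
Angle swept by the target during transfer: ω₂·t = 1.3282 rad = 76.10°.
Arrival is 180° from departure on the ellipse, so φ = 180° − 76.10° = 103.9°.

φ = 103.9°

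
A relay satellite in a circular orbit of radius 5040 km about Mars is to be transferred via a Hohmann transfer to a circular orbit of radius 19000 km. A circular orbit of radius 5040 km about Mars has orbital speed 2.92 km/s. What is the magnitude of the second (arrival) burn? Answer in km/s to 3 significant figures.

From the circular-orbit relation v² = μ/r at r = 5040 km: μ = v²r = (2.92)² × 5040 = 42973.1 km³/s².
Transfer-ellipse semi-major axis a_t = (r₁ + r₂)/2 = (5040 + 19000)/2 = 12020 km.
Circular speed at r = 19000 km: v_c = √(μ/r) = 1.5039 km/s.
Transfer-orbit speed at the same r (vis-viva, a = a_t): v_t = √[μ(2/r − 1/a_t)] = 0.97383 km/s.
Δv₂ = |v_t − v_c| = |0.97383 − 1.5039| = 0.5301 km/s.

Δv₂ = 0.530 km/s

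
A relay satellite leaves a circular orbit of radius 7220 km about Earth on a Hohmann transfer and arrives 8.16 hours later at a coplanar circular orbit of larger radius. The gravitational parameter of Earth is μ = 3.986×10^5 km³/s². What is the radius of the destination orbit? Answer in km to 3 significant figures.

Transfer time t = 8.16 hours = 29376 s, and t = π√(a_t³/μ).
So a_t = (μ t²/π²)^(1/3) = (3.986×10^5 × (29376)² / π²)^(1/3) = 32664 km.
Since a_t = (r₁ + r₂)/2, r₂ = 2a_t − r₁ = 2×32664 − 7220 = 58108 km.

r₂ = 58100 km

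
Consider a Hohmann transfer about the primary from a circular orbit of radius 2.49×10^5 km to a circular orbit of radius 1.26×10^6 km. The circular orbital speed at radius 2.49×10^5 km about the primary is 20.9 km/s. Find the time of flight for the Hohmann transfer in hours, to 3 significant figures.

t = 54.8 hours

From the circular-orbit relation v² = μ/r at r = 2.49×10^5 km: μ = v²r = (20.9)² × 2.49×10^5 = 1.08766×10^8 km³/s².
Transfer-ellipse semi-major axis a_t = (r₁ + r₂)/2 = (2.490×10^5 + 1.260×10^6)/2 = 7.545×10^5 km.
By Kepler's third law the transfer-orbit period is T = 2π√(a_t³/μ), so t = T/2 = 1.974×10^5 s.
Converting: 1.974×10^5 s ÷ 3600 s/hour = 54.8 hours.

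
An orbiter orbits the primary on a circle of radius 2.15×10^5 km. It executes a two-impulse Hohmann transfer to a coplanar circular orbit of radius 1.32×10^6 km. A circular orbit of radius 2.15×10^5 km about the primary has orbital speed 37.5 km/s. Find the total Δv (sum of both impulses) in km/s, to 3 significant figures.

Δv = 18.8 km/s

From the circular-orbit relation v² = μ/r at r = 2.15×10^5 km: μ = v²r = (37.5)² × 2.15×10^5 = 3.02344×10^8 km³/s².
Transfer-ellipse semi-major axis a_t = (r₁ + r₂)/2 = (2.150×10^5 + 1.320×10^6)/2 = 7.675×10^5 km.
Circular speed at r₁: v₁ = √(μ/r₁) = √(3.02344×10^8/2.150×10^5) = 37.50 km/s.
On the transfer ellipse at r₁, vis-viva equation gives v_p = √[μ(2/r₁ − 1/a_t)] = 49.18 km/s.
First burn Δv₁ = |v_p − v₁| = 11.68 km/s.
At r₂, v₂ = √(μ/r₂) = 15.134 km/s.
Transfer-orbit speed at r₂: v_a = √[μ(2/r₂ − 1/a_t)] = 8.0102 km/s.
Second burn Δv₂ = |v₂ − v_a| = 7.124 km/s.
Total Δv = Δv₁ + Δv₂ = 18.80 km/s.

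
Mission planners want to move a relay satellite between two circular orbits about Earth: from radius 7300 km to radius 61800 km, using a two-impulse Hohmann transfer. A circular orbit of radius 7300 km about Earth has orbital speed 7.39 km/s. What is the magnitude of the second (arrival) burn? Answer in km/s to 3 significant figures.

From the circular-orbit relation v² = μ/r at r = 7300 km: μ = v²r = (7.39)² × 7300 = 3.98668×10^5 km³/s².
Semi-major axis of the transfer orbit: a_t = (7300 + 61800)/2 = 34550 km.
On the circular orbit at r = 61800 km, v_c = √(μ/r) = 2.5399 km/s.
Vis-viva on the transfer ellipse at r = 61800 km gives v_t = √[μ(2/r − 1/a_t)] = 1.1675 km/s.
Δv₂ = |v_t − v_c| = |1.1675 − 2.5399| = 1.372 km/s.

Δv₂ = 1.37 km/s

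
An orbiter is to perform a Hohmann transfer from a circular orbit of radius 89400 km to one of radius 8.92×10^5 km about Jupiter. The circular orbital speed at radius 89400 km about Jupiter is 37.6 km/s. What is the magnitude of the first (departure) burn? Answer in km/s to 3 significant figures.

From the circular-orbit relation v² = μ/r at r = 89400 km: μ = v²r = (37.6)² × 89400 = 1.26390×10^8 km³/s².
The Hohmann ellipse has a_t = (r₁ + r₂)/2 = 4.907×10^5 km.
Circular speed at r = 89400 km: v_c = √(μ/r) = 37.60 km/s.
Vis-viva on the transfer ellipse at r = 89400 km gives v_t = √[μ(2/r − 1/a_t)] = 50.69 km/s.
Δv₁ = |v_t − v_c| = |50.69 − 37.60| = 13.09 km/s.

Δv₁ = 13.1 km/s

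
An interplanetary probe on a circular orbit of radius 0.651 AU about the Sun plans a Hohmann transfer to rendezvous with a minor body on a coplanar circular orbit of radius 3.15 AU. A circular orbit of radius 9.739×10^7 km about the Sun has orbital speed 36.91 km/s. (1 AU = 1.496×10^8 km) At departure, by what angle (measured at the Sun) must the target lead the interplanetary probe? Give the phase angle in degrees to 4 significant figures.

φ = 95.65°

From the circular-orbit relation v² = μ/r at r = 9.739×10^7 km: μ = v²r = (36.91)² × 9.739×10^7 = 1.32679×10^11 km³/s².
In km: r₁ = 0.651 × 1.496×10^8 = 9.73896×10^7 km; r₂ = 3.15 × 1.496×10^8 = 4.7124×10^8 km.
The Hohmann ellipse has a_t = (r₁ + r₂)/2 = 2.843148×10^8 km.
The half-period of the transfer ellipse is t = π√(a_t³/μ) = 4.134737×10^7 s.
The target's mean motion on its circular orbit is ω₂ = √(μ/r₂³) = 3.560722×10^-8 rad/s.
Angle swept by the target during transfer: ω₂·t = 1.47226 rad = 84.35°.
The interplanetary probe traverses 180° on the transfer ellipse, so the target must lead by 180° − 84.35° = 95.65°.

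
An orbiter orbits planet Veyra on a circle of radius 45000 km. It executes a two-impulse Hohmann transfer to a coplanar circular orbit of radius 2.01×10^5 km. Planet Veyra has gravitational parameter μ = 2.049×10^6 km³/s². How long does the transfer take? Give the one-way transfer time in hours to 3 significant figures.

Semi-major axis of the transfer orbit: a_t = (45000 + 2.010×10^5)/2 = 1.230×10^5 km.
Half the transfer-orbit period gives t = π√(a_t³/μ) = 94680 s.
Converting: 94680 s ÷ 3600 s/hour = 26.3 hours.

t = 26.3 hours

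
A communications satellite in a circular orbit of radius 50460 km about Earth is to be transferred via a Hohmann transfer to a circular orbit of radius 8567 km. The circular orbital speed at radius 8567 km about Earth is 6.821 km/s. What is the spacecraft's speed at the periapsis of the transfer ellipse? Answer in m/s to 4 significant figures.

v = 8919 m/s

From the circular-orbit relation v² = μ/r at r = 8567 km: μ = v²r = (6.821)² × 8567 = 3.98589×10^5 km³/s².
Transfer-ellipse semi-major axis a_t = (r₁ + r₂)/2 = (50460 + 8567)/2 = 29513.5 km.
The periapsis of the transfer ellipse is at r = 8567 km.
From the vis-viva equation, v = √[μ(2/r − 1/a_t)] = 8.919 km/s.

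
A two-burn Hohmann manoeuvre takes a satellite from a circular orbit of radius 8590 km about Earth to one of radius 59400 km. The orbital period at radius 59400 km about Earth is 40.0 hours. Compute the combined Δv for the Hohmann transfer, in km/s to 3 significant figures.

Δv = 3.48 km/s

From Kepler's third law T² = 4π²r³/μ at r = 59400 km, T = 40.0 hours = 40.0 × 3600 s = 1.440×10^5 s: μ = 4π²r³/T² = 3.99019×10^5 km³/s².
The Hohmann ellipse has a_t = (r₁ + r₂)/2 = 33995 km.
At r₁ the circular-orbit speed is v₁ = √(μ/r₁) = 6.8155 km/s.
On the transfer ellipse at r₁, v² = μ(2/r − 1/a) gives v_p = √[μ(2/r₁ − 1/a_t)] = 9.0092 km/s.
First burn Δv₁ = |v_p − v₁| = 2.194 km/s.
Circular speed at r₂: v₂ = √(μ/r₂) = 2.592 km/s.
Transfer-orbit speed at r₂: v_a = √[μ(2/r₂ − 1/a_t)] = 1.303 km/s.
Second burn Δv₂ = |v₂ − v_a| = 1.289 km/s.
Total Δv = Δv₁ + Δv₂ = 3.483 km/s.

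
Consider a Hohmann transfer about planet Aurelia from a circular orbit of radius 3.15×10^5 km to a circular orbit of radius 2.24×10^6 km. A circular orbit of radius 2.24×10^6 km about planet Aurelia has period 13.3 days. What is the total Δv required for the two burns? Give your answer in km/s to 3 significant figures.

Δv = 16.8 km/s

From Kepler's third law T² = 4π²r³/μ at r = 2.24×10^6 km, T = 13.3 days = 13.3 × 86400 s = 1.14912×10^6 s: μ = 4π²r³/T² = 3.36026×10^8 km³/s².
Semi-major axis of the transfer orbit: a_t = (3.150×10^5 + 2.240×10^6)/2 = 1.2775×10^6 km.
Circular speed at r₁: v₁ = √(μ/r₁) = √(3.36026×10^8/3.150×10^5) = 32.661 km/s.
Transfer-orbit speed at r₁ (vis-viva): v_p = √[μ(2/r₁ − 1/a_t)] = 43.249 km/s.
First burn Δv₁ = |v_p − v₁| = 10.588 km/s.
Circular speed at r₂: v₂ = √(μ/r₂) = 12.248 km/s.
Transfer-orbit speed at r₂: v_a = √[μ(2/r₂ − 1/a_t)] = 6.0819 km/s.
Second burn Δv₂ = |v₂ − v_a| = 6.1661 km/s.
Total Δv = Δv₁ + Δv₂ = 16.75 km/s.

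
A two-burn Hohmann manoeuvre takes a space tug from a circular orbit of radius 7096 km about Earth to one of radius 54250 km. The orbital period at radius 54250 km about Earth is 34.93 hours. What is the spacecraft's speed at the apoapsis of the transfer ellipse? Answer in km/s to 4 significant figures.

v = 1.304 km/s

From Kepler's third law T² = 4π²r³/μ at r = 54250 km, T = 34.93 hours = 34.93 × 3600 s = 1.25748×10^5 s: μ = 4π²r³/T² = 3.98618×10^5 km³/s².
Transfer-ellipse semi-major axis a_t = (r₁ + r₂)/2 = (7096 + 54250)/2 = 30673 km.
The apoapsis of the transfer ellipse is at r = 54250 km.
Vis-viva: v = √[μ(2/r − 1/a_t)] = √[3.98618×10^5 × (2/54250 − 1/30673)] = 1.304 km/s.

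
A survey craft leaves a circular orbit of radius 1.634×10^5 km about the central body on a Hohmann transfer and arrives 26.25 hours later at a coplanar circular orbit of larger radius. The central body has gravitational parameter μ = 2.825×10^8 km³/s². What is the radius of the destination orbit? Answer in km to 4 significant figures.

Transfer time t = 26.25 hours = 94500 s, and t = π√(a_t³/μ).
So a_t = (μ t²/π²)^(1/3) = (2.825×10^8 × (94500)² / π²)^(1/3) = 6.3464×10^5 km.
Since a_t = (r₁ + r₂)/2, r₂ = 2a_t − r₁ = 2×6.3464×10^5 − 1.634×10^5 = 1.10588×10^6 km.

r₂ = 1.106×10^6 km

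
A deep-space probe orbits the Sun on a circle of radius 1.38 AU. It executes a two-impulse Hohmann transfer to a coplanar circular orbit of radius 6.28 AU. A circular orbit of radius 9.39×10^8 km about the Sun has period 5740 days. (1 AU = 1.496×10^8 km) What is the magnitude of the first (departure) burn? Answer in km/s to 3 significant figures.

From Kepler's third law T² = 4π²r³/μ at r = 9.39×10^8 km, T = 5740 days = 5740 × 86400 s = 4.95936×10^8 s: μ = 4π²r³/T² = 1.32894×10^11 km³/s².
In km: r₁ = 1.38 × 1.496×10^8 = 2.06448×10^8 km; r₂ = 6.28 × 1.496×10^8 = 9.39488×10^8 km.
Transfer-ellipse semi-major axis a_t = (r₁ + r₂)/2 = (2.06448×10^8 + 9.39488×10^8)/2 = 5.72968×10^8 km.
Circular speed at r = 2.06448×10^8 km: v_c = √(μ/r) = 25.3716 km/s.
Vis-viva on the transfer ellipse at r = 2.06448×10^8 km gives v_t = √[μ(2/r − 1/a_t)] = 32.4884 km/s.
Δv₁ = |v_t − v_c| = |32.4884 − 25.3716| = 7.117 km/s.

Δv₁ = 7.12 km/s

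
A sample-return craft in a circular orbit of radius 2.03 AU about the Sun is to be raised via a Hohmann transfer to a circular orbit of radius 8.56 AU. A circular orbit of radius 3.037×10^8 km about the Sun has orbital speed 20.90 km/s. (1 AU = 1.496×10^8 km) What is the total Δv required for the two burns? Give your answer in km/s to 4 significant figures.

Δv = 9.550 km/s

From the circular-orbit relation v² = μ/r at r = 3.037×10^8 km: μ = v²r = (20.90)² × 3.037×10^8 = 1.32659×10^11 km³/s².
In km: r₁ = 2.03 × 1.496×10^8 = 3.03688×10^8 km; r₂ = 8.56 × 1.496×10^8 = 1.280576×10^9 km.
The Hohmann ellipse has a_t = (r₁ + r₂)/2 = 7.92132×10^8 km.
Circular speed at r₁: v₁ = √(μ/r₁) = √(1.32659×10^11/3.03688×10^8) = 20.900 km/s.
On the transfer ellipse at r₁, vis-viva gives v_p = √[μ(2/r₁ − 1/a_t)] = 26.574 km/s.
First burn Δv₁ = |v_p − v₁| = 5.674 km/s.
Circular speed at r₂: v₂ = √(μ/r₂) = 10.178 km/s.
Transfer-orbit speed at r₂: v_a = √[μ(2/r₂ − 1/a_t)] = 6.3020 km/s.
Second burn Δv₂ = |v₂ − v_a| = 3.876 km/s.
Δv = Δv₁ + Δv₂ = 5.674 + 3.876 = 9.550 km/s.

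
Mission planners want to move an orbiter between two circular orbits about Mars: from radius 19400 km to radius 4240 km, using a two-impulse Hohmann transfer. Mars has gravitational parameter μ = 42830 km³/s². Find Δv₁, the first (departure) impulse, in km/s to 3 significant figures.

Transfer-ellipse semi-major axis a_t = (r₁ + r₂)/2 = (19400 + 4240)/2 = 11820 km.
On the circular orbit at r = 19400 km, v_c = √(μ/r) = 1.4858 km/s.
Vis-viva on the transfer ellipse at r = 19400 km gives v_t = √[μ(2/r − 1/a_t)] = 0.88991 km/s.
Δv₁ = |v_t − v_c| = |0.88991 − 1.4858| = 0.5959 km/s.

Δv₁ = 0.596 km/s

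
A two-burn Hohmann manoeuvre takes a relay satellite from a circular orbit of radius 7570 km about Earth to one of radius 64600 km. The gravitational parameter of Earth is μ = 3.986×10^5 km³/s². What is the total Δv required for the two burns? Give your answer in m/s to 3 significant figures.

The Hohmann ellipse has a_t = (r₁ + r₂)/2 = 36085 km.
At r₁ the circular-orbit speed is v₁ = √(μ/r₁) = 7.256 km/s.
Transfer-orbit speed at r₁ (vis-viva equation): v_p = √[μ(2/r₁ − 1/a_t)] = 9.709 km/s.
First burn Δv₁ = |v_p − v₁| = 2.453 km/s.
At r₂, v₂ = √(μ/r₂) = 2.484 km/s.
Transfer-orbit speed at r₂: v_a = √[μ(2/r₂ − 1/a_t)] = 1.138 km/s.
Second burn Δv₂ = |v₂ − v_a| = 1.346 km/s.
Δv = Δv₁ + Δv₂ = 2.453 + 1.346 = 3.799 km/s.

Δv = 3800 m/s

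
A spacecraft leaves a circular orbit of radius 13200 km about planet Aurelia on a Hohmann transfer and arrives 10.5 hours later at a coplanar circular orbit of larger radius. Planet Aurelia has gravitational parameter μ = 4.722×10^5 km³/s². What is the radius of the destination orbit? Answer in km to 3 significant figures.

r₂ = 68600 km

Transfer time t = 10.5 hours = 37800 s, and t = π√(a_t³/μ).
So a_t = (μ t²/π²)^(1/3) = (4.722×10^5 × (37800)² / π²)^(1/3) = 40889 km.
Since a_t = (r₁ + r₂)/2, r₂ = 2a_t − r₁ = 2×40889 − 13200 = 68578 km.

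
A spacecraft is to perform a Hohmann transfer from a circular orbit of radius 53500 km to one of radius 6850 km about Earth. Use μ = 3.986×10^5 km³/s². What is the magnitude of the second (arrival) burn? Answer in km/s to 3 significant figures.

Δv₂ = 2.53 km/s

Transfer-ellipse semi-major axis a_t = (r₁ + r₂)/2 = (53500 + 6850)/2 = 30175 km.
On the circular orbit at r = 6850 km, v_c = √(μ/r) = 7.6282 km/s.
Transfer-orbit speed at the same r (vis-viva, a = a_t): v_t = √[μ(2/r − 1/a_t)] = 10.157 km/s.
Δv₂ = |v_t − v_c| = |10.157 − 7.6282| = 2.529 km/s.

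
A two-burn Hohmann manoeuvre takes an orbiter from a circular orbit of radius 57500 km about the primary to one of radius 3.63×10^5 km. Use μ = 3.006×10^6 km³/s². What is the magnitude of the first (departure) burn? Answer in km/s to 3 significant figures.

The Hohmann ellipse has a_t = (r₁ + r₂)/2 = 2.1025×10^5 km.
On the circular orbit at r = 57500 km, v_c = √(μ/r) = 7.230 km/s.
Transfer-orbit speed at the same r (vis-viva, a = a_t): v_t = √[μ(2/r − 1/a_t)] = 9.500 km/s.
Δv₁ = |v_t − v_c| = |9.500 − 7.230| = 2.270 km/s.

Δv₁ = 2.27 km/s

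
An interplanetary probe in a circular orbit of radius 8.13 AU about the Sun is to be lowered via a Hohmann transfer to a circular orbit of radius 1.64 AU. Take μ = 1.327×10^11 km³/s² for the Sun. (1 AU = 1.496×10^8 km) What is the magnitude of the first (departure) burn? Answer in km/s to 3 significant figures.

Δv₁ = 4.39 km/s

In km: r₁ = 8.13 × 1.496×10^8 = 1.216248×10^9 km; r₂ = 1.64 × 1.496×10^8 = 2.45344×10^8 km.
The Hohmann ellipse has a_t = (r₁ + r₂)/2 = 7.30796×10^8 km.
Circular speed at r = 1.216248×10^9 km: v_c = √(μ/r) = 10.445 km/s.
Transfer-orbit speed at the same r (vis-viva, a = a_t): v_t = √[μ(2/r − 1/a_t)] = 6.0522 km/s.
Δv₁ = |v_t − v_c| = |6.0522 − 10.445| = 4.393 km/s.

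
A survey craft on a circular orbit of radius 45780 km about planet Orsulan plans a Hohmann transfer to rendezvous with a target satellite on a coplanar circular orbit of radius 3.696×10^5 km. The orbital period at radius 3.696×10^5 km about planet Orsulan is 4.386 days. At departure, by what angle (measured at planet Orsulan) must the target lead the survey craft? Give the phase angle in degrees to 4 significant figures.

φ = 104.2°

From Kepler's third law T² = 4π²r³/μ at r = 3.696×10^5 km, T = 4.386 days = 4.386 × 86400 s = 3.789504×10^5 s: μ = 4π²r³/T² = 1.38800×10^7 km³/s².
The Hohmann ellipse has a_t = (r₁ + r₂)/2 = 2.0769×10^5 km.
Transfer time t = π√(a_t³/μ) = 79813.8 s.
The target's mean motion on its circular orbit is ω₂ = √(μ/r₂³) = 1.65805×10^-5 rad/s.
Angle swept by the target during transfer: ω₂·t = 1.32335 rad = 75.82°.
Arrival is 180° from departure on the ellipse, so φ = 180° − 75.82° = 104.2°.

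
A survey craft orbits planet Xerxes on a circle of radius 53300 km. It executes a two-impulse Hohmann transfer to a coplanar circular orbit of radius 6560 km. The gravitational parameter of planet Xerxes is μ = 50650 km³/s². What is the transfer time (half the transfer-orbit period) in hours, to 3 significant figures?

Transfer-ellipse semi-major axis a_t = (r₁ + r₂)/2 = (53300 + 6560)/2 = 29930 km.
Transfer time t = π√(a_t³/μ) = π√((29930)³ / 50650) = 72280 s.
Converting: 72280 s ÷ 3600 s/hour = 20.1 hours.

t = 20.1 hours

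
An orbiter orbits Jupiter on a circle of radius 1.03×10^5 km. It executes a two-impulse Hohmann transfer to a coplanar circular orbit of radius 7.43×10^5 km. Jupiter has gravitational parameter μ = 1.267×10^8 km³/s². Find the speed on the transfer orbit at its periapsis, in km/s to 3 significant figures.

Semi-major axis of the transfer orbit: a_t = (1.030×10^5 + 7.430×10^5)/2 = 4.230×10^5 km.
The periapsis of the transfer ellipse is at r = 1.030×10^5 km.
Vis-viva: v = √[μ(2/r − 1/a_t)] = √[1.267×10^8 × (2/1.030×10^5 − 1/4.230×10^5)] = 46.48 km/s.

v = 46.5 km/s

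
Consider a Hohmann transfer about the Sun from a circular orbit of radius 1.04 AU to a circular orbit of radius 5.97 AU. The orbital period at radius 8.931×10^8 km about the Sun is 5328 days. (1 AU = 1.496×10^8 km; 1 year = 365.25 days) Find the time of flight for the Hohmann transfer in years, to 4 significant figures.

t = 3.281 years

From Kepler's third law T² = 4π²r³/μ at r = 8.931×10^8 km, T = 5328 days = 5328 × 86400 s = 4.603392×10^8 s: μ = 4π²r³/T² = 1.32710×10^11 km³/s².
In km: r₁ = 1.04 × 1.496×10^8 = 1.55584×10^8 km; r₂ = 5.97 × 1.496×10^8 = 8.93112×10^8 km.
The Hohmann ellipse has a_t = (r₁ + r₂)/2 = 5.24348×10^8 km.
Half the transfer-orbit period gives t = π√(a_t³/μ) = 1.0354×10^8 s.
Converting: 1.0354×10^8 s ÷ 3.15576×10^7 s/year (365.25 × 86400) = 3.281 years.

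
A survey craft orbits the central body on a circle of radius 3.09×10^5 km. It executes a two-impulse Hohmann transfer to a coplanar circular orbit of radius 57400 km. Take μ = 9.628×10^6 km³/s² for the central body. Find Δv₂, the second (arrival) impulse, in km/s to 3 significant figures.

Δv₂ = 3.87 km/s

Semi-major axis of the transfer orbit: a_t = (3.090×10^5 + 57400)/2 = 1.832×10^5 km.
On the circular orbit at r = 57400 km, v_c = √(μ/r) = 12.951 km/s.
Vis-viva on the transfer ellipse at r = 57400 km gives v_t = √[μ(2/r − 1/a_t)] = 16.820 km/s.
Δv₂ = |v_t − v_c| = |16.820 − 12.951| = 3.869 km/s.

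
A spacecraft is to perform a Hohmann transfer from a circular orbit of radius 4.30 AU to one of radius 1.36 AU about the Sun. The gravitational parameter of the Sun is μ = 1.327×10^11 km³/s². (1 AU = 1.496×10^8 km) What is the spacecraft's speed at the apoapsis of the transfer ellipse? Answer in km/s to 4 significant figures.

v = 9.957 km/s

In km: r₁ = 4.30 × 1.496×10^8 = 6.4328×10^8 km; r₂ = 1.36 × 1.496×10^8 = 2.03456×10^8 km.
The Hohmann ellipse has a_t = (r₁ + r₂)/2 = 4.23368×10^8 km.
The apoapsis of the transfer ellipse is at r = 6.4328×10^8 km.
From the vis-viva equation, v = √[μ(2/r − 1/a_t)] = 9.957 km/s.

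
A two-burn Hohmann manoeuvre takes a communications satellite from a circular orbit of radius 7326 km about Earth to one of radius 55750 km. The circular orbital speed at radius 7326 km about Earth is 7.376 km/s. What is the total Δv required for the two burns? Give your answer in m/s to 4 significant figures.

From the circular-orbit relation v² = μ/r at r = 7326 km: μ = v²r = (7.376)² × 7326 = 3.98574×10^5 km³/s².
Semi-major axis of the transfer orbit: a_t = (7326 + 55750)/2 = 31538 km.
At r₁ the circular-orbit speed is v₁ = √(μ/r₁) = 7.376 km/s.
On the transfer ellipse at r₁, v² = μ(2/r − 1/a) gives v_p = √[μ(2/r₁ − 1/a_t)] = 9.807 km/s.
First burn Δv₁ = |v_p − v₁| = 2.431 km/s.
At r₂, v₂ = √(μ/r₂) = 2.674 km/s.
Transfer-orbit speed at r₂: v_a = √[μ(2/r₂ − 1/a_t)] = 1.289 km/s.
Second burn Δv₂ = |v₂ − v_a| = 1.385 km/s.
Δv = Δv₁ + Δv₂ = 2.431 + 1.385 = 3.816 km/s.

Δv = 3816 m/s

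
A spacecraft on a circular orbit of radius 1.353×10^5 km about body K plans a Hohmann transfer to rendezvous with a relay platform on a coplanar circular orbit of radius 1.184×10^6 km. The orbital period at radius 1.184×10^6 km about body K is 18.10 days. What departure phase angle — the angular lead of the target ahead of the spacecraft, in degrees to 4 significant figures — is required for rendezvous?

φ = 105.1°

From Kepler's third law T² = 4π²r³/μ at r = 1.184×10^6 km, T = 18.10 days = 18.10 × 86400 s = 1.56384×10^6 s: μ = 4π²r³/T² = 2.67935×10^7 km³/s².
Transfer-ellipse semi-major axis a_t = (r₁ + r₂)/2 = (1.353×10^5 + 1.184×10^6)/2 = 6.5965×10^5 km.
Transfer time t = π√(a_t³/μ) = 3.25166×10^5 s.
The target's mean motion on its circular orbit is ω₂ = √(μ/r₂³) = 4.01779×10^-6 rad/s.
Angle swept by the target during transfer: ω₂·t = 1.30645 rad = 74.854°.
Arrival is 180° from departure on the ellipse, so φ = 180° − 74.854° = 105.1°.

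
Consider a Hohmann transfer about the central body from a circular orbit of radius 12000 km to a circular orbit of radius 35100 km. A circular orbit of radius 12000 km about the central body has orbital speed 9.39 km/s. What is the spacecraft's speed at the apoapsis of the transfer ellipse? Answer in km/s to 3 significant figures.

v = 3.92 km/s

From the circular-orbit relation v² = μ/r at r = 12000 km: μ = v²r = (9.39)² × 12000 = 1.05807×10^6 km³/s².
The Hohmann ellipse has a_t = (r₁ + r₂)/2 = 23550 km.
The apoapsis of the transfer ellipse is at r = 35100 km.
From the vis-viva equation, v = √[μ(2/r − 1/a_t)] = 3.919 km/s.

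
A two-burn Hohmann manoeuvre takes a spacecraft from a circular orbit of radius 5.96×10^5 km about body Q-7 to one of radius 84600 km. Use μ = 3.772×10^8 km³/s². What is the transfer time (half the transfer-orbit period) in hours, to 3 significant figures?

t = 8.92 hours

Semi-major axis of the transfer orbit: a_t = (5.960×10^5 + 84600)/2 = 3.403×10^5 km.
Half the transfer-orbit period gives t = π√(a_t³/μ) = 32110 s.
Converting: 32110 s ÷ 3600 s/hour = 8.92 hours.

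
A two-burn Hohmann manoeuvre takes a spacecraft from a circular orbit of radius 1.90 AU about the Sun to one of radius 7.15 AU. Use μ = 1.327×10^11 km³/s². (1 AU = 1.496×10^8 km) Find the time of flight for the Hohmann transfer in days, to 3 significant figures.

In km: r₁ = 1.90 × 1.496×10^8 = 2.8424×10^8 km; r₂ = 7.15 × 1.496×10^8 = 1.06964×10^9 km.
Transfer-ellipse semi-major axis a_t = (r₁ + r₂)/2 = (2.8424×10^8 + 1.06964×10^9)/2 = 6.7694×10^8 km.
By Kepler's third law the transfer-orbit period is T = 2π√(a_t³/μ), so t = T/2 = 1.519×10^8 s.
Converting: 1.519×10^8 s ÷ 86400 s/day = 1760 days.

t = 1760 days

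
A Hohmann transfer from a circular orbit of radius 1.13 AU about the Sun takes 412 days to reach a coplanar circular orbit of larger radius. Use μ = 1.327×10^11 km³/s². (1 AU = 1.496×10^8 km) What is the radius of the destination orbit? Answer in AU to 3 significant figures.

In km: r₁ = 1.13 × 1.496×10^8 = 1.69048×10^8 km.
Transfer time t = 412 days = 3.55968×10^7 s, and t = π√(a_t³/μ).
So a_t = (μ t²/π²)^(1/3) = (1.327×10^11 × (3.55968×10^7)² / π²)^(1/3) = 2.5731×10^8 km.
Since a_t = (r₁ + r₂)/2, r₂ = 2a_t − r₁ = 2×2.5731×10^8 − 1.69048×10^8 = 3.45572×10^8 km.
In AU: r₂ = 3.45572×10^8 / 1.496×10^8 = 2.31 AU.

r₂ = 2.31 AU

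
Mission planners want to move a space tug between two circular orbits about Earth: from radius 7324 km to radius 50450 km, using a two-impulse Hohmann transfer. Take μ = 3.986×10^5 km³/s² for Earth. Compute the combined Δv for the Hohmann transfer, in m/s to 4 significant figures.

Semi-major axis of the transfer orbit: a_t = (7324 + 50450)/2 = 28887 km.
At r₁ the circular-orbit speed is v₁ = √(μ/r₁) = 7.377 km/s.
Transfer-orbit speed at r₁ (vis-viva): v_p = √[μ(2/r₁ − 1/a_t)] = 9.749 km/s.
First burn Δv₁ = |v_p − v₁| = 2.372 km/s.
At r₂, v₂ = √(μ/r₂) = 2.811 km/s.
Transfer-orbit speed at r₂: v_a = √[μ(2/r₂ − 1/a_t)] = 1.415 km/s.
Second burn Δv₂ = |v₂ − v_a| = 1.396 km/s.
Total Δv = Δv₁ + Δv₂ = 3.768 km/s.

Δv = 3768 m/s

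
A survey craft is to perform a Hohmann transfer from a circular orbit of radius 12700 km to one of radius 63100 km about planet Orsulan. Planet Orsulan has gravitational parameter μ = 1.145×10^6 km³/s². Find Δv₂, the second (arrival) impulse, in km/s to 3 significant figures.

Δv₂ = 1.79 km/s

Semi-major axis of the transfer orbit: a_t = (12700 + 63100)/2 = 37900 km.
Circular speed at r = 63100 km: v_c = √(μ/r) = 4.260 km/s.
Vis-viva on the transfer ellipse at r = 63100 km gives v_t = √[μ(2/r − 1/a_t)] = 2.466 km/s.
Δv₂ = |v_t − v_c| = |2.466 − 4.260| = 1.794 km/s.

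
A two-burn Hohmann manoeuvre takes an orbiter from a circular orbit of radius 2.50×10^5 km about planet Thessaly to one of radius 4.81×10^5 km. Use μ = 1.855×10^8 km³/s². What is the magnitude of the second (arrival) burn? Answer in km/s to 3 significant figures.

Δv₂ = 3.40 km/s

The Hohmann ellipse has a_t = (r₁ + r₂)/2 = 3.655×10^5 km.
On the circular orbit at r = 4.810×10^5 km, v_c = √(μ/r) = 19.638 km/s.
Transfer-orbit speed at the same r (vis-viva, a = a_t): v_t = √[μ(2/r − 1/a_t)] = 16.241 km/s.
Δv₂ = |v_t − v_c| = |16.241 − 19.638| = 3.397 km/s.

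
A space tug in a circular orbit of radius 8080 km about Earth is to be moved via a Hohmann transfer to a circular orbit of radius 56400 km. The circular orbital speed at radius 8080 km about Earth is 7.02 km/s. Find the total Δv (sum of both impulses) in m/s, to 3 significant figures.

From the circular-orbit relation v² = μ/r at r = 8080 km: μ = v²r = (7.02)² × 8080 = 3.98186×10^5 km³/s².
The Hohmann ellipse has a_t = (r₁ + r₂)/2 = 32240 km.
Circular speed at r₁: v₁ = √(μ/r₁) = √(3.98186×10^5/8080) = 7.020 km/s.
On the transfer ellipse at r₁, vis-viva equation gives v_p = √[μ(2/r₁ − 1/a_t)] = 9.285 km/s.
First burn Δv₁ = |v_p − v₁| = 2.265 km/s.
At r₂, v₂ = √(μ/r₂) = 2.657 km/s.
Transfer-orbit speed at r₂: v_a = √[μ(2/r₂ − 1/a_t)] = 1.330 km/s.
Second burn Δv₂ = |v₂ − v_a| = 1.327 km/s.
Total Δv = Δv₁ + Δv₂ = 3.592 km/s.

Δv = 3590 m/s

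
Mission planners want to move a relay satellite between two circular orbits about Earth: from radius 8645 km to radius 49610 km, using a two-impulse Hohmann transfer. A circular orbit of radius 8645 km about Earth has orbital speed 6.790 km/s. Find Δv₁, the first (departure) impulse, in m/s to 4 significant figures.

Δv₁ = 2071 m/s

From the circular-orbit relation v² = μ/r at r = 8645 km: μ = v²r = (6.790)² × 8645 = 3.98570×10^5 km³/s².
Semi-major axis of the transfer orbit: a_t = (8645 + 49610)/2 = 29127.5 km.
On the circular orbit at r = 8645 km, v_c = √(μ/r) = 6.790 km/s.
Transfer-orbit speed at the same r (vis-viva, a = a_t): v_t = √[μ(2/r − 1/a_t)] = 8.861 km/s.
Δv₁ = |v_t − v_c| = |8.861 − 6.790| = 2.071 km/s.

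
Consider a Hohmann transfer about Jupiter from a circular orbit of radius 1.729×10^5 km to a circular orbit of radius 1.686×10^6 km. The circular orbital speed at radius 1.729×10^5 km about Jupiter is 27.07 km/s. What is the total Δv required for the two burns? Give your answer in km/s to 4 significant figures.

Δv = 14.32 km/s

From the circular-orbit relation v² = μ/r at r = 1.729×10^5 km: μ = v²r = (27.07)² × 1.729×10^5 = 1.26699×10^8 km³/s².
Semi-major axis of the transfer orbit: a_t = (1.729×10^5 + 1.686×10^6)/2 = 9.2945×10^5 km.
Circular speed at r₁: v₁ = √(μ/r₁) = √(1.26699×10^8/1.729×10^5) = 27.070 km/s.
On the transfer ellipse at r₁, vis-viva gives v_p = √[μ(2/r₁ − 1/a_t)] = 36.459 km/s.
First burn Δv₁ = |v_p − v₁| = 9.389 km/s.
At r₂, v₂ = √(μ/r₂) = 8.669 km/s.
Transfer-orbit speed at r₂: v_a = √[μ(2/r₂ − 1/a_t)] = 3.739 km/s.
Second burn Δv₂ = |v₂ − v_a| = 4.930 km/s.
Δv = Δv₁ + Δv₂ = 9.389 + 4.930 = 14.32 km/s.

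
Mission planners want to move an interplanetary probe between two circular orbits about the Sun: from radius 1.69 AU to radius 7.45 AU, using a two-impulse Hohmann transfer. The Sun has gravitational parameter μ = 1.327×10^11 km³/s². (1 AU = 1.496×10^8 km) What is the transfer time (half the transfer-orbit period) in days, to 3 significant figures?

t = 1780 days

In km: r₁ = 1.69 × 1.496×10^8 = 2.52824×10^8 km; r₂ = 7.45 × 1.496×10^8 = 1.11452×10^9 km.
Semi-major axis of the transfer orbit: a_t = (2.52824×10^8 + 1.11452×10^9)/2 = 6.83672×10^8 km.
Half the transfer-orbit period gives t = π√(a_t³/μ) = 1.542×10^8 s.
Converting: 1.542×10^8 s ÷ 86400 s/day = 1780 days.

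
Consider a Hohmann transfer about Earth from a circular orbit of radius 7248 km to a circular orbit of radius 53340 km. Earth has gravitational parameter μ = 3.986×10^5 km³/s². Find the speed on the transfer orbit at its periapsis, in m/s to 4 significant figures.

v = 9840 m/s

The Hohmann ellipse has a_t = (r₁ + r₂)/2 = 30294 km.
At periapsis, r = 7248 km.
Applying v² = μ(2/r − 1/a_t): v = 9.840 km/s.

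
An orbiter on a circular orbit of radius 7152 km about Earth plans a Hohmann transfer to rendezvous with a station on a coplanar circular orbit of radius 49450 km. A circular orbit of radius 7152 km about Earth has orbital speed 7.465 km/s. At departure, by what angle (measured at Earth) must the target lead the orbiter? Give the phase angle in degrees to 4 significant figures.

φ = 102.1°

From the circular-orbit relation v² = μ/r at r = 7152 km: μ = v²r = (7.465)² × 7152 = 3.98554×10^5 km³/s².
The Hohmann ellipse has a_t = (r₁ + r₂)/2 = 28301 km.
Transfer time t = π√(a_t³/μ) = 23692 s.
Target angular speed ω₂ = √(μ/r₂³) = 5.7411×10^-5 rad/s.
Angle swept by the target during transfer: ω₂·t = 1.3602 rad = 77.93°.
Arrival is 180° from departure on the ellipse, so φ = 180° − 77.93° = 102.1°.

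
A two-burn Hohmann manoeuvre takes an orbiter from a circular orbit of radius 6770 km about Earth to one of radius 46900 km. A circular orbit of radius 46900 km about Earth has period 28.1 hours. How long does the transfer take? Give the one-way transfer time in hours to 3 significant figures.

t = 6.08 hours

From Kepler's third law T² = 4π²r³/μ at r = 46900 km, T = 28.1 hours = 28.1 × 3600 s = 1.0116×10^5 s: μ = 4π²r³/T² = 3.97979×10^5 km³/s².
Semi-major axis of the transfer orbit: a_t = (6770 + 46900)/2 = 26835 km.
By Kepler's third law the transfer-orbit period is T = 2π√(a_t³/μ), so t = T/2 = 21890 s.
Converting: 21890 s ÷ 3600 s/hour = 6.08 hours.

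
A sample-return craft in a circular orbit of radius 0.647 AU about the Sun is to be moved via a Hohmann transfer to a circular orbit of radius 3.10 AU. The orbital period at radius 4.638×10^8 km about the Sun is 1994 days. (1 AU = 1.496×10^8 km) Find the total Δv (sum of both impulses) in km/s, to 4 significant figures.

From Kepler's third law T² = 4π²r³/μ at r = 4.638×10^8 km, T = 1994 days = 1994 × 86400 s = 1.722816×10^8 s: μ = 4π²r³/T² = 1.32701×10^11 km³/s².
In km: r₁ = 0.647 × 1.496×10^8 = 9.67912×10^7 km; r₂ = 3.10 × 1.496×10^8 = 4.6376×10^8 km.
Transfer-ellipse semi-major axis a_t = (r₁ + r₂)/2 = (9.67912×10^7 + 4.6376×10^8)/2 = 2.802756×10^8 km.
Circular speed at r₁: v₁ = √(μ/r₁) = √(1.32701×10^11/9.67912×10^7) = 37.027 km/s.
On the transfer ellipse at r₁, vis-viva gives v_p = √[μ(2/r₁ − 1/a_t)] = 47.629 km/s.
First burn Δv₁ = |v_p − v₁| = 10.602 km/s.
Circular speed at r₂: v₂ = √(μ/r₂) = 16.9157 km/s.
Transfer-orbit speed at r₂: v_a = √[μ(2/r₂ − 1/a_t)] = 9.94067 km/s.
Second burn Δv₂ = |v₂ − v_a| = 6.9750 km/s.
Δv = Δv₁ + Δv₂ = 10.602 + 6.9750 = 17.58 km/s.

Δv = 17.58 km/s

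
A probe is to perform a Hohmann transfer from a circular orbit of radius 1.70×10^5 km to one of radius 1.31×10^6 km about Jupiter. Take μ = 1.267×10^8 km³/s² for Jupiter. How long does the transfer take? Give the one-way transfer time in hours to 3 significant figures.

The Hohmann ellipse has a_t = (r₁ + r₂)/2 = 7.400×10^5 km.
By Kepler's third law the transfer-orbit period is T = 2π√(a_t³/μ), so t = T/2 = 1.777×10^5 s.
Converting: 1.777×10^5 s ÷ 3600 s/hour = 49.4 hours.

t = 49.4 hours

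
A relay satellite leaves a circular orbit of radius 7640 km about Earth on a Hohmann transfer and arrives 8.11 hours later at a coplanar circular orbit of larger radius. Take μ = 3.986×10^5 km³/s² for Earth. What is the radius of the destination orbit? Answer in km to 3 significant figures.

Transfer time t = 8.11 hours = 29196 s, and t = π√(a_t³/μ).
So a_t = (μ t²/π²)^(1/3) = (3.986×10^5 × (29196)² / π²)^(1/3) = 32531 km.
Since a_t = (r₁ + r₂)/2, r₂ = 2a_t − r₁ = 2×32531 − 7640 = 57422 km.

r₂ = 57400 km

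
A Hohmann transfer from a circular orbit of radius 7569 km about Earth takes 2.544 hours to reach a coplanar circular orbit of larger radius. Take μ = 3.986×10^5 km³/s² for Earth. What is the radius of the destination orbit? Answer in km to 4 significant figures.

r₂ = 22470 km

Transfer time t = 2.544 hours = 9158.4 s, and t = π√(a_t³/μ).
So a_t = (μ t²/π²)^(1/3) = (3.986×10^5 × (9158.4)² / π²)^(1/3) = 15018 km.
Since a_t = (r₁ + r₂)/2, r₂ = 2a_t − r₁ = 2×15018 − 7569 = 22467 km.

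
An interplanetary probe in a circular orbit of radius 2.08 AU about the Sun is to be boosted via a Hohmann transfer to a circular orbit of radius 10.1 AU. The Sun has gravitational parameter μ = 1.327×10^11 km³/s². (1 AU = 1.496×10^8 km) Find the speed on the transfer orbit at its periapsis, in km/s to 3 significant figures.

v = 26.6 km/s

In km: r₁ = 2.08 × 1.496×10^8 = 3.11168×10^8 km; r₂ = 10.1 × 1.496×10^8 = 1.51096×10^9 km.
Semi-major axis of the transfer orbit: a_t = (3.11168×10^8 + 1.51096×10^9)/2 = 9.11064×10^8 km.
The periapsis of the transfer ellipse is at r = 3.11168×10^8 km.
From the vis-viva equation, v = √[μ(2/r − 1/a_t)] = 26.59 km/s.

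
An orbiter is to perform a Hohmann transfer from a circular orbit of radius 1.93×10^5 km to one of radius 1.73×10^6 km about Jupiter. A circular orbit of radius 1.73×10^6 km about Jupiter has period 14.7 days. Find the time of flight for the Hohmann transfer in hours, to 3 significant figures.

From Kepler's third law T² = 4π²r³/μ at r = 1.73×10^6 km, T = 14.7 days = 14.7 × 86400 s = 1.27008×10^6 s: μ = 4π²r³/T² = 1.26717×10^8 km³/s².
Transfer-ellipse semi-major axis a_t = (r₁ + r₂)/2 = (1.930×10^5 + 1.730×10^6)/2 = 9.615×10^5 km.
By Kepler's third law the transfer-orbit period is T = 2π√(a_t³/μ), so t = T/2 = 2.631×10^5 s.
Converting: 2.631×10^5 s ÷ 3600 s/hour = 73.1 hours.

t = 73.1 hours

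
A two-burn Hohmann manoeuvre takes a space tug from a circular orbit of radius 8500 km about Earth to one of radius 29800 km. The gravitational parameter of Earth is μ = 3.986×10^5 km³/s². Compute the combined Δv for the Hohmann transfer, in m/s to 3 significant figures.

Transfer-ellipse semi-major axis a_t = (r₁ + r₂)/2 = (8500 + 29800)/2 = 19150 km.
At r₁ the circular-orbit speed is v₁ = √(μ/r₁) = 6.84793 km/s.
On the transfer ellipse at r₁, vis-viva equation gives v_p = √[μ(2/r₁ − 1/a_t)] = 8.54246 km/s.
First burn Δv₁ = |v_p − v₁| = 1.6945 km/s.
Circular speed at r₂: v₂ = √(μ/r₂) = 3.6573 km/s.
Transfer-orbit speed at r₂: v_a = √[μ(2/r₂ − 1/a_t)] = 2.4366 km/s.
Second burn Δv₂ = |v₂ − v_a| = 1.2207 km/s.
Total Δv = Δv₁ + Δv₂ = 2.915 km/s.

Δv = 2920 m/s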